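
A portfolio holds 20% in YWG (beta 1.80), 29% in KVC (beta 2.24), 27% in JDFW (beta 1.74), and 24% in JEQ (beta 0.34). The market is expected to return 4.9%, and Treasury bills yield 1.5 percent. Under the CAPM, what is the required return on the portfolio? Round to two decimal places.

6.81%

β_P = Σ w_i β_i = 0.20×1.80 + 0.29×2.24 + 0.27×1.74 + 0.24×0.34 = 1.5610
MRP = 4.9% − 1.5% = 3.40%
E(R_P) = R_f + β_P × MRP = 1.5% + 1.5610 × 3.4% = 6.81%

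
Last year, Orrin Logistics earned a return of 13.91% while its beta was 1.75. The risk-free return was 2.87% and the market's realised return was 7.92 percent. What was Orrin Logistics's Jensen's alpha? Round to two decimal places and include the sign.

Market excess return = 7.92% − 2.87% = 5.05%
CAPM benchmark = R_f + β(R_m − R_f) = 2.87% + 1.75 × 5.05% = 11.7075%
α = actual − benchmark = 13.91% − 11.7075% = +2.20%

+2.20%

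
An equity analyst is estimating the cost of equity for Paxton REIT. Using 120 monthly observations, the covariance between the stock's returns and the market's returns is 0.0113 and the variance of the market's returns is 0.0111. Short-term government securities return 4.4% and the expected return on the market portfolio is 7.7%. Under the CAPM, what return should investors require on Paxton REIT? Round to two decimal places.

7.76%

β = Cov(R_i, R_m) / Var(R_m) = 0.0113 / 0.0111 = 1.0180
MRP = 7.7% − 4.4% = 3.30%
E(R) = R_f + β × MRP = 4.4% + 1.0180 × 3.3% = 7.76%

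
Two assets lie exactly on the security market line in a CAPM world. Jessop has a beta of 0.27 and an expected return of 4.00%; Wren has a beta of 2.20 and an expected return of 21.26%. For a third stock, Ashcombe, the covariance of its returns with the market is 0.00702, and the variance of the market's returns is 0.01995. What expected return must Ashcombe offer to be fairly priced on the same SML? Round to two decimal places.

MRP = (21.26% − 4.00%) / (2.20 − 0.27) = 8.9430%
R_f = 4.00% − 0.27 × 8.9430% = 1.5854%
β_Ashcombe = Cov / Var(R_m) = 0.00702 / 0.01995 = 0.3519
E(R_Ashcombe) = R_f + β × MRP = 1.5854% + 0.3519 × 8.9430% = 4.73%

4.73%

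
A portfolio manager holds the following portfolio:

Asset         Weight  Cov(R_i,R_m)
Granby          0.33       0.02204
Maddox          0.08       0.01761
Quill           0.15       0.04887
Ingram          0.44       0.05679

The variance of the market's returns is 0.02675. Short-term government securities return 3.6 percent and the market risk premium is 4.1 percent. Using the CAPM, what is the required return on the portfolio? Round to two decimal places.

9.88%

β_Granby = 0.02204 / 0.02675 = 0.8239
β_Maddox = 0.01761 / 0.02675 = 0.6583
β_Quill = 0.04887 / 0.02675 = 1.8269
β_Ingram = 0.05679 / 0.02675 = 2.1230
β_P = Σ w_i β_i = 0.33×0.8239 + 0.08×0.6583 + 0.15×1.8269 + 0.44×2.1230 = 1.5327
E(R_P) = R_f + β_P × MRP = 3.6% + 1.5327 × 4.1% = 9.88%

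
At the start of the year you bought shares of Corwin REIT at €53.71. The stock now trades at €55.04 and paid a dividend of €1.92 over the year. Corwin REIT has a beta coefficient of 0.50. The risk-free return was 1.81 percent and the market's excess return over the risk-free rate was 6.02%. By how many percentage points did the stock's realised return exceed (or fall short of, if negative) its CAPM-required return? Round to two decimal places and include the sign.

+1.23%

Realised HPR = (P1 + D1 − P0) / P0 = (55.04 + 1.92 − 53.71) / 53.71 = 3.25 / 53.71 = 6.0510%
CAPM required = R_f + β·MRP = 1.81% + 0.50 × 6.02% = 4.8200%
α = realised − required = 6.0510% − 4.8200% = +1.23%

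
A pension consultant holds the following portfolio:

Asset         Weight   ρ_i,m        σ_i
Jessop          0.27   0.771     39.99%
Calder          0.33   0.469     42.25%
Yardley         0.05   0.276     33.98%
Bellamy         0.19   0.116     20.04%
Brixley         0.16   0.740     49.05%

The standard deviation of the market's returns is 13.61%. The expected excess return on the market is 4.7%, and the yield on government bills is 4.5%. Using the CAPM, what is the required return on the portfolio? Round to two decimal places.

β_Jessop = 0.771 × 39.99% / 13.61% = 2.2654
β_Calder = 0.469 × 42.25% / 13.61% = 1.4559
β_Yardley = 0.276 × 33.98% / 13.61% = 0.6891
β_Bellamy = 0.116 × 20.04% / 13.61% = 0.1708
β_Brixley = 0.740 × 49.05% / 13.61% = 2.6669
β_P = Σ w_i β_i = 0.27×2.2654 + 0.33×1.4559 + 0.05×0.6891 + 0.19×0.1708 + 0.16×2.6669 = 1.5857
E(R_P) = R_f + β_P × MRP = 4.5% + 1.5857 × 4.7% = 11.95%

11.95%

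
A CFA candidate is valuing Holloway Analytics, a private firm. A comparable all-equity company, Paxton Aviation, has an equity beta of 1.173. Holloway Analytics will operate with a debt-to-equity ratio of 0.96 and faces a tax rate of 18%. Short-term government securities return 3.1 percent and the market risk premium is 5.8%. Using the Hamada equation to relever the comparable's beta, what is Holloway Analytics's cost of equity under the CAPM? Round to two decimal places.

β_L = β_U × [1 + (1 − t)(D/E)] = 1.173 × [1 + (1 − 0.18) × 0.96]
    = 1.173 × [1 + 0.82 × 0.96] = 1.173 × 1.7872 = 2.0964
E(R) = R_f + β_L × MRP = 3.1% + 2.0964 × 5.8% = 15.26%

15.26%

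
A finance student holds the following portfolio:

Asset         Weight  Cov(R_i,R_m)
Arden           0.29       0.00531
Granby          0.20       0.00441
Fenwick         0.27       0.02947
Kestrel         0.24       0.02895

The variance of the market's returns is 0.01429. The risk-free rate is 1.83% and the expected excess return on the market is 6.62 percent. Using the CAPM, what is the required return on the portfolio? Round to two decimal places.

β_Arden = 0.00531 / 0.01429 = 0.3716
β_Granby = 0.00441 / 0.01429 = 0.3086
β_Fenwick = 0.02947 / 0.01429 = 2.0623
β_Kestrel = 0.02895 / 0.01429 = 2.0259
β_P = Σ w_i β_i = 0.29×0.3716 + 0.20×0.3086 + 0.27×2.0623 + 0.24×2.0259 = 1.2125
E(R_P) = R_f + β_P × MRP = 1.83% + 1.2125 × 6.62% = 9.86%

9.86%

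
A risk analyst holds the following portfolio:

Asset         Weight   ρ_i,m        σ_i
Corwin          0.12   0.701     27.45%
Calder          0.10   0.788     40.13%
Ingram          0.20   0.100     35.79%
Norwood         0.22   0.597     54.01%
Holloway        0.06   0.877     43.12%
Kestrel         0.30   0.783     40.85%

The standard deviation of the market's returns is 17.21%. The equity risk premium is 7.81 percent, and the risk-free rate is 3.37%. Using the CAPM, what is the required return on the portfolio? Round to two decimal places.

14.78%

β_Corwin = 0.701 × 27.45% / 17.21% = 1.1181
β_Calder = 0.788 × 40.13% / 17.21% = 1.8374
β_Ingram = 0.100 × 35.79% / 17.21% = 0.2080
β_Norwood = 0.597 × 54.01% / 17.21% = 1.8736
β_Holloway = 0.877 × 43.12% / 17.21% = 2.1973
β_Kestrel = 0.783 × 40.85% / 17.21% = 1.8585
β_P = Σ w_i β_i = 0.12×1.1181 + 0.10×1.8374 + 0.20×0.2080 + 0.22×1.8736 + 0.06×2.1973 + 0.30×1.8585 = 1.4611
E(R_P) = R_f + β_P × MRP = 3.37% + 1.4611 × 7.81% = 14.78%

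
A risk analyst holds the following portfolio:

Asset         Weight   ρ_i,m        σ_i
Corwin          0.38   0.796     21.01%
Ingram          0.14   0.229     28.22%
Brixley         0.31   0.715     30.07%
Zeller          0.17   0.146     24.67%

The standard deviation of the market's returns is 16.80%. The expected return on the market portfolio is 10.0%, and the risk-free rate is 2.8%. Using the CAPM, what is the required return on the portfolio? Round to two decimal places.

β_Corwin = 0.796 × 21.01% / 16.80% = 0.9955
β_Ingram = 0.229 × 28.22% / 16.80% = 0.3847
β_Brixley = 0.715 × 30.07% / 16.80% = 1.2798
β_Zeller = 0.146 × 24.67% / 16.80% = 0.2144
β_P = Σ w_i β_i = 0.38×0.9955 + 0.14×0.3847 + 0.31×1.2798 + 0.17×0.2144 = 0.8653
MRP = 10.0% − 2.8% = 7.20%
E(R_P) = R_f + β_P × MRP = 2.8% + 0.8653 × 7.2% = 9.03%

9.03%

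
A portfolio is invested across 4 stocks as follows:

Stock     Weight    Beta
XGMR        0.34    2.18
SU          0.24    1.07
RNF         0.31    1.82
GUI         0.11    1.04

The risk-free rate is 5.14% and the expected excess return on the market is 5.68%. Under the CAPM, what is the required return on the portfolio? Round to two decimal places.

β_P = Σ w_i β_i = 0.34×2.18 + 0.24×1.07 + 0.31×1.82 + 0.11×1.04 = 1.6766
E(R_P) = R_f + β_P × MRP = 5.14% + 1.6766 × 5.68% = 14.66%

14.66%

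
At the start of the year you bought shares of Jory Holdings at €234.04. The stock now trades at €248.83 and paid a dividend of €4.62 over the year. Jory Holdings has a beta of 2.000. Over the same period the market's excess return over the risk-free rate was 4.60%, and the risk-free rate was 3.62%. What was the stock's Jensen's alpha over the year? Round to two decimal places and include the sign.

Realised HPR = (P1 + D1 − P0) / P0 = (248.83 + 4.62 − 234.04) / 234.04 = 19.41 / 234.04 = 8.2935%
CAPM required = R_f + β·MRP = 3.62% + 2.000 × 4.60% = 12.82000%
α = realised − required = 8.2935% − 12.82000% = -4.53%

-4.53%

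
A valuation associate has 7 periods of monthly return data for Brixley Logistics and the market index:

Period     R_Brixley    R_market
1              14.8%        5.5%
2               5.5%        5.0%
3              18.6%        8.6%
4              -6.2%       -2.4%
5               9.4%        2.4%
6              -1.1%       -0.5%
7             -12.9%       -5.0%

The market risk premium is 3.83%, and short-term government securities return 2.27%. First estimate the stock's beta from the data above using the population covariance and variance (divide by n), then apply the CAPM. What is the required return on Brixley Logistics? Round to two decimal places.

10.96%

Mean R_i = (14.8 + 5.5 + 18.6 − 6.2 + 9.4 − 1.1 − 12.9) / 7 = 4.0143%
Mean R_m = (5.5 + 5.0 + 8.6 − 2.4 + 2.4 − 0.5 − 5.0) / 7 = 1.9429%
Σ(R_i − R̄_i)(R_m − R̄_m) = 316.7557  ⇒  Cov = 316.7557 / 7 = 45.2508
Σ(R_m − R̄_m)² = 139.5571  ⇒  Var(R_m) = 139.5571 / 7 = 19.9367
β = Cov / Var(R_m) = 45.2508 / 19.9367 = 2.2697
E(R) = R_f + β × MRP = 2.27% + 2.2697 × 3.83% = 10.96%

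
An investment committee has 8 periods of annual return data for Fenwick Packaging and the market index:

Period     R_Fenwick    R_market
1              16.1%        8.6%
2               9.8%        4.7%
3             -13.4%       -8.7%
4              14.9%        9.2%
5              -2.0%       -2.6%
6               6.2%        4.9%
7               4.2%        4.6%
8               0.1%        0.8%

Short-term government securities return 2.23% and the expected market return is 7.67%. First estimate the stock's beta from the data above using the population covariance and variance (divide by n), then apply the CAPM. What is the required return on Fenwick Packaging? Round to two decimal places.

10.82%

Mean R_i = (16.1 + 9.8 − 13.4 + 14.9 − 2.0 + 6.2 + 4.2 + 0.1) / 8 = 4.4875%
Mean R_m = (8.6 + 4.7 − 8.7 + 9.2 − 2.6 + 4.9 + 4.6 + 0.8) / 8 = 2.6875%
Σ(R_i − R̄_i)(R_m − R̄_m) = 396.6788  ⇒  Cov = 396.6788 / 8 = 49.5849
Σ(R_m − R̄_m)² = 251.1688  ⇒  Var(R_m) = 251.1688 / 8 = 31.3961
β = Cov / Var(R_m) = 49.5849 / 31.3961 = 1.5793
MRP = 7.67% − 2.23% = 5.44%
E(R) = R_f + β × MRP = 2.23% + 1.5793 × 5.44% = 10.82%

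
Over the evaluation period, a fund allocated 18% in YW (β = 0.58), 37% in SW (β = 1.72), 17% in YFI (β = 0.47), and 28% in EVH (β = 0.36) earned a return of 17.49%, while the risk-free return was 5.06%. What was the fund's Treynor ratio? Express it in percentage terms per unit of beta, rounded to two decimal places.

β_P = 0.18×0.58 + 0.37×1.72 + 0.17×0.47 + 0.28×0.36 = 0.9215
Treynor = (R_P − R_f) / β_P = (17.49% − 5.06%) / 0.9215 = 12.43% / 0.9215 = 13.49%

13.49%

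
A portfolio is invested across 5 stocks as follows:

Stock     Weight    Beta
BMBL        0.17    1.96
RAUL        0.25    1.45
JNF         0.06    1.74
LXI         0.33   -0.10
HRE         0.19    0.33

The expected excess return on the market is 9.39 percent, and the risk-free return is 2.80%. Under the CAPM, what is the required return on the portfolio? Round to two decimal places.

10.59%

β_P = Σ w_i β_i = 0.17×1.96 + 0.25×1.45 + 0.06×1.74 + 0.33×-0.10 + 0.19×0.33 = 0.8298
E(R_P) = R_f + β_P × MRP = 2.80% + 0.8298 × 9.39% = 10.59%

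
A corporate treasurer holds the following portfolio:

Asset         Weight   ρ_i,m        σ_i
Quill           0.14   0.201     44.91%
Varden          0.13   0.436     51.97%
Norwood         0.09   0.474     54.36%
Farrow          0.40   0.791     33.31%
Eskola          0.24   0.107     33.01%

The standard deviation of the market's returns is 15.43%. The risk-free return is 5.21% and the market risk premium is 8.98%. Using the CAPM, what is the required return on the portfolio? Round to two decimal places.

β_Quill = 0.201 × 44.91% / 15.43% = 0.5850
β_Varden = 0.436 × 51.97% / 15.43% = 1.4685
β_Norwood = 0.474 × 54.36% / 15.43% = 1.6699
β_Farrow = 0.791 × 33.31% / 15.43% = 1.7076
β_Eskola = 0.107 × 33.01% / 15.43% = 0.2289
β_P = Σ w_i β_i = 0.14×0.5850 + 0.13×1.4685 + 0.09×1.6699 + 0.40×1.7076 + 0.24×0.2289 = 1.1611
E(R_P) = R_f + β_P × MRP = 5.21% + 1.1611 × 8.98% = 15.64%

15.64%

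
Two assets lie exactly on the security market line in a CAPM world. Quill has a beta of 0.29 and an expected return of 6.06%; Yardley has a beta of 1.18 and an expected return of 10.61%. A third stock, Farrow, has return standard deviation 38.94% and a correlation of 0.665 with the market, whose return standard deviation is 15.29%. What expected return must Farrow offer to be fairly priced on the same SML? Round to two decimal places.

MRP = (10.61% − 6.06%) / (1.18 − 0.29) = 5.1124%
R_f = 6.06% − 0.29 × 5.1124% = 4.5774%
β_Farrow = ρ·σ_i/σ_m = 0.665 × 38.94 / 15.29 = 1.6936
E(R_Farrow) = R_f + β × MRP = 4.5774% + 1.6936 × 5.1124% = 13.24%

13.24%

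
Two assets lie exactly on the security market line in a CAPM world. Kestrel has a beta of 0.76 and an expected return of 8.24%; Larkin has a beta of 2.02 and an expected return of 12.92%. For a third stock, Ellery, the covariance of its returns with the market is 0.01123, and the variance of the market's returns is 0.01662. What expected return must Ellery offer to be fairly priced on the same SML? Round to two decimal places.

7.93%

MRP = (12.92% − 8.24%) / (2.02 − 0.76) = 3.7143%
R_f = 8.24% − 0.76 × 3.7143% = 5.4171%
β_Ellery = Cov / Var(R_m) = 0.01123 / 0.01662 = 0.6757
E(R_Ellery) = R_f + β × MRP = 5.4171% + 0.6757 × 3.7143% = 7.93%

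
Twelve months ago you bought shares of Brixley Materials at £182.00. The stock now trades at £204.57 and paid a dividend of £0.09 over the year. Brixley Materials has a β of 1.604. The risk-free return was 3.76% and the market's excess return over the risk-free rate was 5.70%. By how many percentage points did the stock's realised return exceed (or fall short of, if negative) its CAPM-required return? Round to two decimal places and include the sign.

Realised HPR = (P1 + D1 − P0) / P0 = (204.57 + 0.09 − 182.00) / 182.00 = 22.66 / 182.00 = 12.4505%
CAPM required = R_f + β·MRP = 3.76% + 1.604 × 5.70% = 12.90280%
α = realised − required = 12.4505% − 12.90280% = -0.45%

-0.45%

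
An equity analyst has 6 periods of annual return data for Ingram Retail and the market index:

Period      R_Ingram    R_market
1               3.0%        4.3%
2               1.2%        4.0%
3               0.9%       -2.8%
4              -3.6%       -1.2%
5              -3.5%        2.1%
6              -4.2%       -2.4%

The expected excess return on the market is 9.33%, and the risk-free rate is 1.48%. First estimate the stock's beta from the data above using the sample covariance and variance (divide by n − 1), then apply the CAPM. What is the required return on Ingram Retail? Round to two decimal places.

Mean R_i = (3.0 + 1.2 + 0.9 − 3.6 − 3.5 − 4.2) / 6 = -1.0333%
Mean R_m = (4.3 + 4.0 − 2.8 − 1.2 + 2.1 − 2.4) / 6 = 0.6667%
Σ(R_i − R̄_i)(R_m − R̄_m) = 26.3633  ⇒  Cov = 26.3633 / 5 = 5.2727
Σ(R_m − R̄_m)² = 51.2733  ⇒  Var(R_m) = 51.2733 / 5 = 10.2547
β = Cov / Var(R_m) = 5.2727 / 10.2547 = 0.5142
E(R) = R_f + β × MRP = 1.48% + 0.5142 × 9.33% = 6.28%

6.28%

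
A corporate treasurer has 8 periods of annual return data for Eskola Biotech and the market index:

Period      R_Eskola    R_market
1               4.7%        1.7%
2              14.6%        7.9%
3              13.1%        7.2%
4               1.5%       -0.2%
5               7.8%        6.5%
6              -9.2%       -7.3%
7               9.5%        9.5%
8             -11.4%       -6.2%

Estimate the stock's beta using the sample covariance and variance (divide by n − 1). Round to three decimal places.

Mean R_i = (4.7 + 14.6 + 13.1 + 1.5 + 7.8 − 9.2 + 9.5 − 11.4) / 8 = 3.8250%
Mean R_m = (1.7 + 7.9 + 7.2 − 0.2 + 6.5 − 7.3 + 9.5 − 6.2) / 8 = 2.3875%
Σ(R_i − R̄_i)(R_m − R̄_m) = 423.0825  ⇒  Cov = 423.0825 / 7 = 60.4404
Σ(R_m − R̄_m)² = 295.8088  ⇒  Var(R_m) = 295.8088 / 7 = 42.2584
β = Cov / Var(R_m) = 60.4404 / 42.2584 = 1.4303

1.430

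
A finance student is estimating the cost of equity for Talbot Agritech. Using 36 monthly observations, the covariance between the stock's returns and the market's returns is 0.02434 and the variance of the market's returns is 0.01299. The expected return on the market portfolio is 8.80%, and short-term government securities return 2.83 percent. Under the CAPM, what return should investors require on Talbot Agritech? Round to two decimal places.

β = Cov(R_i, R_m) / Var(R_m) = 0.02434 / 0.01299 = 1.8737
MRP = 8.80% − 2.83% = 5.97%
E(R) = R_f + β × MRP = 2.83% + 1.8737 × 5.97% = 14.02%

14.02%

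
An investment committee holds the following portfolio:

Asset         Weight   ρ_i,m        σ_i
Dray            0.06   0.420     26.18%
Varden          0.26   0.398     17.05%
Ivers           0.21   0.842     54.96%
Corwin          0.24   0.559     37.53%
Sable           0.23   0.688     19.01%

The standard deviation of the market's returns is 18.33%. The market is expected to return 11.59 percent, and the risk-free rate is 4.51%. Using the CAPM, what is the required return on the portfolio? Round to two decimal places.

12.31%

β_Dray = 0.420 × 26.18% / 18.33% = 0.5999
β_Varden = 0.398 × 17.05% / 18.33% = 0.3702
β_Ivers = 0.842 × 54.96% / 18.33% = 2.5246
β_Corwin = 0.559 × 37.53% / 18.33% = 1.1445
β_Sable = 0.688 × 19.01% / 18.33% = 0.7135
β_P = Σ w_i β_i = 0.06×0.5999 + 0.26×0.3702 + 0.21×2.5246 + 0.24×1.1445 + 0.23×0.7135 = 1.1012
MRP = 11.59% − 4.51% = 7.08%
E(R_P) = R_f + β_P × MRP = 4.51% + 1.1012 × 7.08% = 12.31%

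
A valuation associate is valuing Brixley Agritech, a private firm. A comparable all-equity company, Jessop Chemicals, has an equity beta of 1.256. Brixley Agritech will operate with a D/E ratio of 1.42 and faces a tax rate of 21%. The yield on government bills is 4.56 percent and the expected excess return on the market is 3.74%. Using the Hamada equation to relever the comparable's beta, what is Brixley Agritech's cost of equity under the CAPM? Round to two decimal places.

14.53%

β_L = β_U × [1 + (1 − t)(D/E)] = 1.256 × [1 + (1 − 0.21) × 1.42]
    = 1.256 × [1 + 0.79 × 1.42] = 1.256 × 2.1218 = 2.6650
E(R) = R_f + β_L × MRP = 4.56% + 2.6650 × 3.74% = 14.53%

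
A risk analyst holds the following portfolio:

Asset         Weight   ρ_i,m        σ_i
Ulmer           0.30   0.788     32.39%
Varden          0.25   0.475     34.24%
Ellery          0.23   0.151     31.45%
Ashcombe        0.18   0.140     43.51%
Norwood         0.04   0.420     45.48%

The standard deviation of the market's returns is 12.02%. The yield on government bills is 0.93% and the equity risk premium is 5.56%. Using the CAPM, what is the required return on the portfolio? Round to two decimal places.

β_Ulmer = 0.788 × 32.39% / 12.02% = 2.1234
β_Varden = 0.475 × 34.24% / 12.02% = 1.3531
β_Ellery = 0.151 × 31.45% / 12.02% = 0.3951
β_Ashcombe = 0.140 × 43.51% / 12.02% = 0.5068
β_Norwood = 0.420 × 45.48% / 12.02% = 1.5892
β_P = Σ w_i β_i = 0.30×2.1234 + 0.25×1.3531 + 0.23×0.3951 + 0.18×0.5068 + 0.04×1.5892 = 1.2210
E(R_P) = R_f + β_P × MRP = 0.93% + 1.2210 × 5.56% = 7.72%

7.72%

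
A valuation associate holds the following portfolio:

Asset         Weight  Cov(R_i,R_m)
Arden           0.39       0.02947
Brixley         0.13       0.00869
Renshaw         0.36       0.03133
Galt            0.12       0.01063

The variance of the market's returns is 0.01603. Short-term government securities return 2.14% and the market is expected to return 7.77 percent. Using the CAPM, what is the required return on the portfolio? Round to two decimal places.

β_Arden = 0.02947 / 0.01603 = 1.8384
β_Brixley = 0.00869 / 0.01603 = 0.5421
β_Renshaw = 0.03133 / 0.01603 = 1.9545
β_Galt = 0.01063 / 0.01603 = 0.6631
β_P = Σ w_i β_i = 0.39×1.8384 + 0.13×0.5421 + 0.36×1.9545 + 0.12×0.6631 = 1.5706
MRP = 7.77% − 2.14% = 5.63%
E(R_P) = R_f + β_P × MRP = 2.14% + 1.5706 × 5.63% = 10.98%

10.98%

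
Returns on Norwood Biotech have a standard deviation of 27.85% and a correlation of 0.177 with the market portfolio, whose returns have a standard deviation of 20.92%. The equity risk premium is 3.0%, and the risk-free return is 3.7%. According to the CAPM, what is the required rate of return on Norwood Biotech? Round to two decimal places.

4.41%

β = ρ × σ_i / σ_m = 0.177 × 27.85% / 20.92% = 0.2356
E(R) = 3.7% + 0.2356 × 3.0% = 4.41%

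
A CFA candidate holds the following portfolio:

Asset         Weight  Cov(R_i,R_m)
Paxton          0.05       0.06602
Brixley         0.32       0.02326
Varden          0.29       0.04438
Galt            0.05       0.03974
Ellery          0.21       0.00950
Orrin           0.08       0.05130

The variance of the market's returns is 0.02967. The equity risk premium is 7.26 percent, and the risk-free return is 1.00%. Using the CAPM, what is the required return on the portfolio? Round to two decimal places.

8.76%

β_Paxton = 0.06602 / 0.02967 = 2.2251
β_Brixley = 0.02326 / 0.02967 = 0.7840
β_Varden = 0.04438 / 0.02967 = 1.4958
β_Galt = 0.03974 / 0.02967 = 1.3394
β_Ellery = 0.00950 / 0.02967 = 0.3202
β_Orrin = 0.05130 / 0.02967 = 1.7290
β_P = Σ w_i β_i = 0.05×2.2251 + 0.32×0.7840 + 0.29×1.4958 + 0.05×1.3394 + 0.21×0.3202 + 0.08×1.7290 = 1.0684
E(R_P) = R_f + β_P × MRP = 1.00% + 1.0684 × 7.26% = 8.76%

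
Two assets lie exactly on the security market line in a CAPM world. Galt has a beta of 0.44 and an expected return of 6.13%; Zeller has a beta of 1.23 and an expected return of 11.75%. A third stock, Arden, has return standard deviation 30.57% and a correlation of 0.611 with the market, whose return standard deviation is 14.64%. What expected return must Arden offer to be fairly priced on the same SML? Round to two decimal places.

MRP = (11.75% − 6.13%) / (1.23 − 0.44) = 7.1139%
R_f = 6.13% − 0.44 × 7.1139% = 2.9999%
β_Arden = ρ·σ_i/σ_m = 0.611 × 30.57 / 14.64 = 1.2758
E(R_Arden) = R_f + β × MRP = 2.9999% + 1.2758 × 7.1139% = 12.08%

12.08%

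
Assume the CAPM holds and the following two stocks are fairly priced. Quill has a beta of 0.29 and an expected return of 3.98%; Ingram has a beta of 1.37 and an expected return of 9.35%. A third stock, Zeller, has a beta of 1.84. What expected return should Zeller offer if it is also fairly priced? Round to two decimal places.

MRP (SML slope) = (9.35% − 3.98%) / (1.37 − 0.29) = 5.37% / 1.08 = 4.9722%
R_f (intercept) = 3.98% − 0.29 × 4.9722% = 2.5381%
E(R_Zeller) = R_f + β × MRP = 2.5381% + 1.84 × 4.9722% = 11.69%

11.69%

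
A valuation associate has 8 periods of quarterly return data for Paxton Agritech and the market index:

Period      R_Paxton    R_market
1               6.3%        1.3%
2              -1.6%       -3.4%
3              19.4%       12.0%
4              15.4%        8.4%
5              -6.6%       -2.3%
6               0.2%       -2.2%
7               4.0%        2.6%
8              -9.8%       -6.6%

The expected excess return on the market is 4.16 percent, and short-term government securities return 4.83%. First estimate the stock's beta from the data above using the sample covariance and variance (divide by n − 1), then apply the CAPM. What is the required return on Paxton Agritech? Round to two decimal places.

11.34%

Mean R_i = (6.3 − 1.6 + 19.4 + 15.4 − 6.6 + 0.2 + 4.0 − 9.8) / 8 = 3.4125%
Mean R_m = (1.3 − 3.4 + 12.0 + 8.4 − 2.3 − 2.2 + 2.6 − 6.6) / 8 = 1.2250%
Σ(R_i − R̄_i)(R_m − R̄_m) = 432.1675  ⇒  Cov = 432.1675 / 7 = 61.7382
Σ(R_m − R̄_m)² = 276.2550  ⇒  Var(R_m) = 276.2550 / 7 = 39.4650
β = Cov / Var(R_m) = 61.7382 / 39.4650 = 1.5644
E(R) = R_f + β × MRP = 4.83% + 1.5644 × 4.16% = 11.34%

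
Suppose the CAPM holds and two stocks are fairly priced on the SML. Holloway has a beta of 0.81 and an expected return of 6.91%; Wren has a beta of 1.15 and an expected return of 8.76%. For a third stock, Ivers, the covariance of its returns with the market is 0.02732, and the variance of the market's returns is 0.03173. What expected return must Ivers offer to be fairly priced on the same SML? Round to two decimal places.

MRP = (8.76% − 6.91%) / (1.15 − 0.81) = 5.4412%
R_f = 6.91% − 0.81 × 5.4412% = 2.5026%
β_Ivers = Cov / Var(R_m) = 0.02732 / 0.03173 = 0.8610
E(R_Ivers) = R_f + β × MRP = 2.5026% + 0.8610 × 5.4412% = 7.19%

7.19%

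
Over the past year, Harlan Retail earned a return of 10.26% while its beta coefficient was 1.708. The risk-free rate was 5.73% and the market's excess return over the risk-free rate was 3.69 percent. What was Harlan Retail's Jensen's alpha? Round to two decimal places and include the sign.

-1.77%

CAPM benchmark = R_f + β(R_m − R_f) = 5.73% + 1.708 × 3.69% = 12.03252%
α = actual − benchmark = 10.26% − 12.03252% = -1.77%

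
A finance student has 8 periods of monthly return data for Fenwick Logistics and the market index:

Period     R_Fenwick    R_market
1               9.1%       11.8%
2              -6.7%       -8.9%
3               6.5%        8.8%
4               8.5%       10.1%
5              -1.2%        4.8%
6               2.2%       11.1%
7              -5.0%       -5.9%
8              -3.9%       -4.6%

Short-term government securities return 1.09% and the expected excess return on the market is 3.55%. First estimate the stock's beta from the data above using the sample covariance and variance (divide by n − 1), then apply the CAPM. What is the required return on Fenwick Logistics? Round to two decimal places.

3.49%

Mean R_i = (9.1 − 6.7 + 6.5 + 8.5 − 1.2 + 2.2 − 5.0 − 3.9) / 8 = 1.1875%
Mean R_m = (11.8 − 8.9 + 8.8 + 10.1 + 4.8 + 11.1 − 5.9 − 4.6) / 8 = 3.4000%
Σ(R_i − R̄_i)(R_m − R̄_m) = 343.8600  ⇒  Cov = 343.8600 / 7 = 49.1229
Σ(R_m − R̄_m)² = 507.6400  ⇒  Var(R_m) = 507.6400 / 7 = 72.5200
β = Cov / Var(R_m) = 49.1229 / 72.5200 = 0.6774
E(R) = R_f + β × MRP = 1.09% + 0.6774 × 3.55% = 3.49%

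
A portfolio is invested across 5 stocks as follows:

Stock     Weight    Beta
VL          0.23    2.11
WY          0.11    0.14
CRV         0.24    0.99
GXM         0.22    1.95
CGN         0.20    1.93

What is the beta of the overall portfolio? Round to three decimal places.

β_P = Σ w_i β_i = 0.23×2.11 + 0.11×0.14 + 0.24×0.99 + 0.22×1.95 + 0.20×1.93 = 1.5533

1.553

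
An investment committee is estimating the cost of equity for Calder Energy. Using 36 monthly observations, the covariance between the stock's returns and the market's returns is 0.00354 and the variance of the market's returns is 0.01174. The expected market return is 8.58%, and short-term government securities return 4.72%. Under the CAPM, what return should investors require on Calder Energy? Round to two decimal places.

β = Cov(R_i, R_m) / Var(R_m) = 0.00354 / 0.01174 = 0.3015
MRP = 8.58% − 4.72% = 3.86%
E(R) = R_f + β × MRP = 4.72% + 0.3015 × 3.86% = 5.88%

5.88%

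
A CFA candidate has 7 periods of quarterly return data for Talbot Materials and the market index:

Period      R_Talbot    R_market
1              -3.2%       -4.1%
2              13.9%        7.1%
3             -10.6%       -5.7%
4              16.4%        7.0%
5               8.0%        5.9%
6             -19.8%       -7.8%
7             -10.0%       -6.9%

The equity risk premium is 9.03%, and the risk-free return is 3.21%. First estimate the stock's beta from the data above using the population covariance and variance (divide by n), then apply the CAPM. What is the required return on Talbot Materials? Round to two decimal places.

Mean R_i = (-3.2 + 13.9 − 10.6 + 16.4 + 8.0 − 19.8 − 10.0) / 7 = -0.7571%
Mean R_m = (-4.1 + 7.1 − 5.7 + 7.0 + 5.9 − 7.8 − 6.9) / 7 = -0.6429%
Σ(R_i − R̄_i)(R_m − R̄_m) = 554.2629  ⇒  Cov = 554.2629 / 7 = 79.1804
Σ(R_m − R̄_m)² = 289.0771  ⇒  Var(R_m) = 289.0771 / 7 = 41.2967
β = Cov / Var(R_m) = 79.1804 / 41.2967 = 1.9174
E(R) = R_f + β × MRP = 3.21% + 1.9174 × 9.03% = 20.52%

20.52%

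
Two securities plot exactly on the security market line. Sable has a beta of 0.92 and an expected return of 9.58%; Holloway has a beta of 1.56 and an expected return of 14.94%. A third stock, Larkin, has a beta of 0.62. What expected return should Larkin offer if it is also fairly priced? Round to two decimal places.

7.07%

MRP (SML slope) = (14.94% − 9.58%) / (1.56 − 0.92) = 5.36% / 0.64 = 8.3750%
R_f (intercept) = 9.58% − 0.92 × 8.3750% = 1.8750%
E(R_Larkin) = R_f + β × MRP = 1.8750% + 0.62 × 8.3750% = 7.07%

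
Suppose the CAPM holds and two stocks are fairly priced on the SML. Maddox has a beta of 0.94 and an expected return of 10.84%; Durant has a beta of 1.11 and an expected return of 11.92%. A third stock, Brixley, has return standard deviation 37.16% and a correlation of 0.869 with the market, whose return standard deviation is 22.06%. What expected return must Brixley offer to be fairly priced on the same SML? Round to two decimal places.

MRP = (11.92% − 10.84%) / (1.11 − 0.94) = 6.3529%
R_f = 10.84% − 0.94 × 6.3529% = 4.8683%
β_Brixley = ρ·σ_i/σ_m = 0.869 × 37.16 / 22.06 = 1.4638
E(R_Brixley) = R_f + β × MRP = 4.8683% + 1.4638 × 6.3529% = 14.17%

14.17%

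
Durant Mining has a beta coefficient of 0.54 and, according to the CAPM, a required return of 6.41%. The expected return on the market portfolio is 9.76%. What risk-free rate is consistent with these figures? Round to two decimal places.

E(R) = R_f + β(E(R_m) − R_f) = R_f(1 − β) + β·E(R_m)
6.41% = R_f × (1 − 0.54) + 0.54 × 9.76%
6.41% = R_f × 0.46 + 5.2704%
R_f = (6.41% − 5.2704%) / 0.46 = 2.48%

2.48%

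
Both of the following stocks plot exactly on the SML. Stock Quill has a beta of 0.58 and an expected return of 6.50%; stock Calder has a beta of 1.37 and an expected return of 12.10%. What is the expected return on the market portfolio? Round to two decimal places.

9.48%

Both satisfy E(R) = R_f + β·MRP, so the slope of the SML is
MRP = (12.10% − 6.50%) / (1.37 − 0.58) = 5.60% / 0.79 = 7.0886%
R_f = E(R_Quill) − β_Quill·MRP = 6.50% − 0.58 × 7.0886% = 2.3886%
E(R_m) = R_f + MRP = 2.3886% + 7.0886% = 9.48%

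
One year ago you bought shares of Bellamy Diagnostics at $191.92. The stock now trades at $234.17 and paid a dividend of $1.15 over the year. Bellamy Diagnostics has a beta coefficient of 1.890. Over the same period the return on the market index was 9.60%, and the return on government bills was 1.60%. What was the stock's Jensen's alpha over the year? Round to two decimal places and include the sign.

+5.89%

Realised HPR = (P1 + D1 − P0) / P0 = (234.17 + 1.15 − 191.92) / 191.92 = 43.40 / 191.92 = 22.6136%
MRP = 9.60% − 1.60% = 8.00%
CAPM required = R_f + β·MRP = 1.60% + 1.890 × 8.00% = 16.72000%
α = realised − required = 22.6136% − 16.72000% = +5.89%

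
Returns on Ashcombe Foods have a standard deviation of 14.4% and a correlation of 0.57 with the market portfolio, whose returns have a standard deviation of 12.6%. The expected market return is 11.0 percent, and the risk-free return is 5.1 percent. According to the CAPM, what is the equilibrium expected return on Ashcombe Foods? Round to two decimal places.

β = ρ × σ_i / σ_m = 0.57 × 14.4% / 12.6% = 0.6514
MRP = 11.0% − 5.1% = 5.90%
E(R) = 5.1% + 0.6514 × 5.9% = 8.94%

8.94%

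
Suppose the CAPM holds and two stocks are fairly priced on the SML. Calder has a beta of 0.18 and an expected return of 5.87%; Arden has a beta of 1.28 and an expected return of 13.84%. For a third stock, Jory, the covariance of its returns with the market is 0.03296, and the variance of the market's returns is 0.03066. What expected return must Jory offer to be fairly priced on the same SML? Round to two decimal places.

MRP = (13.84% − 5.87%) / (1.28 − 0.18) = 7.2455%
R_f = 5.87% − 0.18 × 7.2455% = 4.5658%
β_Jory = Cov / Var(R_m) = 0.03296 / 0.03066 = 1.0750
E(R_Jory) = R_f + β × MRP = 4.5658% + 1.0750 × 7.2455% = 12.35%

12.35%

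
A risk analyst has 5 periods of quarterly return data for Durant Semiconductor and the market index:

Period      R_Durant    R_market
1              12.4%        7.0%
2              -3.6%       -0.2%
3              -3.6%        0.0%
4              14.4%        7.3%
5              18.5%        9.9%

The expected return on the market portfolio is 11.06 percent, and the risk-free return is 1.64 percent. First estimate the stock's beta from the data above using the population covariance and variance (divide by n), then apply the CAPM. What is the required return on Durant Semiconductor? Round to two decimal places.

22.98%

Mean R_i = (12.4 − 3.6 − 3.6 + 14.4 + 18.5) / 5 = 7.6200%
Mean R_m = (7.0 − 0.2 + 0.0 + 7.3 + 9.9) / 5 = 4.8000%
Σ(R_i − R̄_i)(R_m − R̄_m) = 192.9100  ⇒  Cov = 192.9100 / 5 = 38.5820
Σ(R_m − R̄_m)² = 85.1400  ⇒  Var(R_m) = 85.1400 / 5 = 17.0280
β = Cov / Var(R_m) = 38.5820 / 17.0280 = 2.2658
MRP = 11.06% − 1.64% = 9.42%
E(R) = R_f + β × MRP = 1.64% + 2.2658 × 9.42% = 22.98%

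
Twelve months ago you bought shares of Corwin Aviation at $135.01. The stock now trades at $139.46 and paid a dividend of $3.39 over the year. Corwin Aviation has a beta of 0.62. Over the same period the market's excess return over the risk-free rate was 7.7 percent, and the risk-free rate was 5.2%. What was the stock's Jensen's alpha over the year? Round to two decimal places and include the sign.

-4.17%

Realised HPR = (P1 + D1 − P0) / P0 = (139.46 + 3.39 − 135.01) / 135.01 = 7.84 / 135.01 = 5.8070%
CAPM required = R_f + β·MRP = 5.2% + 0.62 × 7.7% = 9.9740%
α = realised − required = 5.8070% − 9.9740% = -4.17%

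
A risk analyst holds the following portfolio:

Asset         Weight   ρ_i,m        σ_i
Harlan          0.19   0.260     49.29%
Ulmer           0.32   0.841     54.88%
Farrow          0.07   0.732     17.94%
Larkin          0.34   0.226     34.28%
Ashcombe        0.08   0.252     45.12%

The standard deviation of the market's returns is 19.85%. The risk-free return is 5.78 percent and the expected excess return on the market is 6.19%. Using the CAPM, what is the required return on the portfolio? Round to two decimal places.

β_Harlan = 0.260 × 49.29% / 19.85% = 0.6456
β_Ulmer = 0.841 × 54.88% / 19.85% = 2.3251
β_Farrow = 0.732 × 17.94% / 19.85% = 0.6616
β_Larkin = 0.226 × 34.28% / 19.85% = 0.3903
β_Ashcombe = 0.252 × 45.12% / 19.85% = 0.5728
β_P = Σ w_i β_i = 0.19×0.6456 + 0.32×2.3251 + 0.07×0.6616 + 0.34×0.3903 + 0.08×0.5728 = 1.0915
E(R_P) = R_f + β_P × MRP = 5.78% + 1.0915 × 6.19% = 12.54%

12.54%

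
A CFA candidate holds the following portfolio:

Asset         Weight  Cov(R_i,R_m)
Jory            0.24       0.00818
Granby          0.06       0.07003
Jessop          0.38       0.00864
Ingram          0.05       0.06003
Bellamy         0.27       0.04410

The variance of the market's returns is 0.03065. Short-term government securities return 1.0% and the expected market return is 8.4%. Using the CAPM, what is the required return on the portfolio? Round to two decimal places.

β_Jory = 0.00818 / 0.03065 = 0.2669
β_Granby = 0.07003 / 0.03065 = 2.2848
β_Jessop = 0.00864 / 0.03065 = 0.2819
β_Ingram = 0.06003 / 0.03065 = 1.9586
β_Bellamy = 0.04410 / 0.03065 = 1.4388
β_P = Σ w_i β_i = 0.24×0.2669 + 0.06×2.2848 + 0.38×0.2819 + 0.05×1.9586 + 0.27×1.4388 = 0.7947
MRP = 8.4% − 1.0% = 7.40%
E(R_P) = R_f + β_P × MRP = 1.0% + 0.7947 × 7.4% = 6.88%

6.88%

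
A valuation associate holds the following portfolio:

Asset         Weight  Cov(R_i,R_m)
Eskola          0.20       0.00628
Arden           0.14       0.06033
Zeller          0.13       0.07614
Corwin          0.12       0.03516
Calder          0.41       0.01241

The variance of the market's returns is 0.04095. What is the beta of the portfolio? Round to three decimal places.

β_Eskola = 0.00628 / 0.04095 = 0.1534
β_Arden = 0.06033 / 0.04095 = 1.4733
β_Zeller = 0.07614 / 0.04095 = 1.8593
β_Corwin = 0.03516 / 0.04095 = 0.8586
β_Calder = 0.01241 / 0.04095 = 0.3031
β_P = Σ w_i β_i = 0.20×0.1534 + 0.14×1.4733 + 0.13×1.8593 + 0.12×0.8586 + 0.41×0.3031 = 0.7060

0.706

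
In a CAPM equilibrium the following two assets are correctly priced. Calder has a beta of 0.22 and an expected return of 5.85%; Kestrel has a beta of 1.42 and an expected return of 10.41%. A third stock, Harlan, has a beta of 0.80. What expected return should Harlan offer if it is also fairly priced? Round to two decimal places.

8.05%

MRP (SML slope) = (10.41% − 5.85%) / (1.42 − 0.22) = 4.56% / 1.20 = 3.8000%
R_f (intercept) = 5.85% − 0.22 × 3.8000% = 5.0140%
E(R_Harlan) = R_f + β × MRP = 5.0140% + 0.80 × 3.8000% = 8.05%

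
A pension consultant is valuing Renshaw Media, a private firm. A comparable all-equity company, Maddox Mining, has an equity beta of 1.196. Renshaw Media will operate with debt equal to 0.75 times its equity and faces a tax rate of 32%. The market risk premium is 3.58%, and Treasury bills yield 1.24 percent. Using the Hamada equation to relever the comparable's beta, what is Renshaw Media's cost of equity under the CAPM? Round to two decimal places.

β_L = β_U × [1 + (1 − t)(D/E)] = 1.196 × [1 + (1 − 0.32) × 0.75]
    = 1.196 × [1 + 0.68 × 0.75] = 1.196 × 1.5100 = 1.8060
E(R) = R_f + β_L × MRP = 1.24% + 1.8060 × 3.58% = 7.71%

7.71%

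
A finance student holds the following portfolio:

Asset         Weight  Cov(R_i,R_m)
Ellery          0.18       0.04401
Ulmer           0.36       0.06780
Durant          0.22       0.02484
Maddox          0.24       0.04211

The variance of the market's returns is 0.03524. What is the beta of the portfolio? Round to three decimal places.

1.359

β_Ellery = 0.04401 / 0.03524 = 1.2489
β_Ulmer = 0.06780 / 0.03524 = 1.9240
β_Durant = 0.02484 / 0.03524 = 0.7049
β_Maddox = 0.04211 / 0.03524 = 1.1949
β_P = Σ w_i β_i = 0.18×1.2489 + 0.36×1.9240 + 0.22×0.7049 + 0.24×1.1949 = 1.3593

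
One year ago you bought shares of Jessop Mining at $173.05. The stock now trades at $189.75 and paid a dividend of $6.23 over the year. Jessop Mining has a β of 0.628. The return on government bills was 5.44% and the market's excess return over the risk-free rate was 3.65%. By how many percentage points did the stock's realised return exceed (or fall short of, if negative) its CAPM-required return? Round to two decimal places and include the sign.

+5.52%

Realised HPR = (P1 + D1 − P0) / P0 = (189.75 + 6.23 − 173.05) / 173.05 = 22.93 / 173.05 = 13.2505%
CAPM required = R_f + β·MRP = 5.44% + 0.628 × 3.65% = 7.73220%
α = realised − required = 13.2505% − 7.73220% = +5.52%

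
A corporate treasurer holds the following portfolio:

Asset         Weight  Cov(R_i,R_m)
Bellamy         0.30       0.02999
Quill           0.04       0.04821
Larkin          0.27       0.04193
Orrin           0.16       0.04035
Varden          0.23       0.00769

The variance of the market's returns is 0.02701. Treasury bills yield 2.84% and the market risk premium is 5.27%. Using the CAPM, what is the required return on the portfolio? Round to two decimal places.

β_Bellamy = 0.02999 / 0.02701 = 1.1103
β_Quill = 0.04821 / 0.02701 = 1.7849
β_Larkin = 0.04193 / 0.02701 = 1.5524
β_Orrin = 0.04035 / 0.02701 = 1.4939
β_Varden = 0.00769 / 0.02701 = 0.2847
β_P = Σ w_i β_i = 0.30×1.1103 + 0.04×1.7849 + 0.27×1.5524 + 0.16×1.4939 + 0.23×0.2847 = 1.1281
E(R_P) = R_f + β_P × MRP = 2.84% + 1.1281 × 5.27% = 8.79%

8.79%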